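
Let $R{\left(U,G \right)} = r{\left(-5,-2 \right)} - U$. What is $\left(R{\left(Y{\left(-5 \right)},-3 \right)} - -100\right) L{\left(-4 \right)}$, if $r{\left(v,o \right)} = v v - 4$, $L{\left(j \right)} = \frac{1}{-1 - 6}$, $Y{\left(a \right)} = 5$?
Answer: $- \frac{116}{7} \approx -16.571$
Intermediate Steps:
$L{\left(j \right)} = - \frac{1}{7}$ ($L{\left(j \right)} = \frac{1}{-7} = - \frac{1}{7}$)
$r{\left(v,o \right)} = -4 + v^{2}$ ($r{\left(v,o \right)} = v^{2} - 4 = -4 + v^{2}$)
$R{\left(U,G \right)} = 21 - U$ ($R{\left(U,G \right)} = \left(-4 + \left(-5\right)^{2}\right) - U = \left(-4 + 25\right) - U = 21 - U$)
$\left(R{\left(Y{\left(-5 \right)},-3 \right)} - -100\right) L{\left(-4 \right)} = \left(\left(21 - 5\right) - -100\right) \left(- \frac{1}{7}\right) = \left(\left(21 - 5\right) + 100\right) \left(- \frac{1}{7}\right) = \left(16 + 100\right) \left(- \frac{1}{7}\right) = 116 \left(- \frac{1}{7}\right) = - \frac{116}{7}$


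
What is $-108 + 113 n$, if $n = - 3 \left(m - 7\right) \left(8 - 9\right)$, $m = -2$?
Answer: $-3159$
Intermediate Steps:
$n = -27$ ($n = - 3 \left(-2 - 7\right) \left(8 - 9\right) = - 3 \left(\left(-9\right) \left(-1\right)\right) = \left(-3\right) 9 = -27$)
$-108 + 113 n = -108 + 113 \left(-27\right) = -108 - 3051 = -3159$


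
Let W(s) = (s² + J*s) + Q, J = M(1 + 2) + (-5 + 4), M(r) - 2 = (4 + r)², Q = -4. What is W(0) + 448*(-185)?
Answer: -82884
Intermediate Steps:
M(r) = 2 + (4 + r)²
J = 50 (J = (2 + (4 + (1 + 2))²) + (-5 + 4) = (2 + (4 + 3)²) - 1 = (2 + 7²) - 1 = (2 + 49) - 1 = 51 - 1 = 50)
W(s) = -4 + s² + 50*s (W(s) = (s² + 50*s) - 4 = -4 + s² + 50*s)
W(0) + 448*(-185) = (-4 + 0² + 50*0) + 448*(-185) = (-4 + 0 + 0) - 82880 = -4 - 82880 = -82884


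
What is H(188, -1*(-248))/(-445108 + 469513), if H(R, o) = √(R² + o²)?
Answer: 4*√6053/24405 ≈ 0.012752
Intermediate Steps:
H(188, -1*(-248))/(-445108 + 469513) = √(188² + (-1*(-248))²)/(-445108 + 469513) = √(35344 + 248²)/24405 = √(35344 + 61504)*(1/24405) = √96848*(1/24405) = (4*√6053)*(1/24405) = 4*√6053/24405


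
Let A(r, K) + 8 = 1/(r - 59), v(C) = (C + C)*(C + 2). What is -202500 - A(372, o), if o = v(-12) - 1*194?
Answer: -63379997/313 ≈ -2.0249e+5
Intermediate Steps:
v(C) = 2*C*(2 + C) (v(C) = (2*C)*(2 + C) = 2*C*(2 + C))
o = 46 (o = 2*(-12)*(2 - 12) - 1*194 = 2*(-12)*(-10) - 194 = 240 - 194 = 46)
A(r, K) = -8 + 1/(-59 + r) (A(r, K) = -8 + 1/(r - 59) = -8 + 1/(-59 + r))
-202500 - A(372, o) = -202500 - (473 - 8*372)/(-59 + 372) = -202500 - (473 - 2976)/313 = -202500 - (-2503)/313 = -202500 - 1*(-2503/313) = -202500 + 2503/313 = -63379997/313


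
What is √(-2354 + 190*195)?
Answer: 2*√8674 ≈ 186.27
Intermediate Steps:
√(-2354 + 190*195) = √(-2354 + 37050) = √34696 = 2*√8674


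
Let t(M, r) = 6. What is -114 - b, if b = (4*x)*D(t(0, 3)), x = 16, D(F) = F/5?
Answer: -954/5 ≈ -190.80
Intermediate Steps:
D(F) = F/5 (D(F) = F*(⅕) = F/5)
b = 384/5 (b = (4*16)*((⅕)*6) = 64*(6/5) = 384/5 ≈ 76.800)
-114 - b = -114 - 1*384/5 = -114 - 384/5 = -954/5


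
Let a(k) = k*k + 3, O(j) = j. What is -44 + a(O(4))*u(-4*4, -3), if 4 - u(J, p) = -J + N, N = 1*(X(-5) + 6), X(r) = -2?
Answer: -348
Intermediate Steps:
N = 4 (N = 1*(-2 + 6) = 1*4 = 4)
u(J, p) = J (u(J, p) = 4 - (-J + 4) = 4 - (4 - J) = 4 + (-4 + J) = J)
a(k) = 3 + k² (a(k) = k² + 3 = 3 + k²)
-44 + a(O(4))*u(-4*4, -3) = -44 + (3 + 4²)*(-4*4) = -44 + (3 + 16)*(-16) = -44 + 19*(-16) = -44 - 304 = -348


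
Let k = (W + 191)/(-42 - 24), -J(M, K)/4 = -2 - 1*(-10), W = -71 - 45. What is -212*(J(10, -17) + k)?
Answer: 77274/11 ≈ 7024.9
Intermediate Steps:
W = -116
J(M, K) = -32 (J(M, K) = -4*(-2 - 1*(-10)) = -4*(-2 + 10) = -4*8 = -32)
k = -25/22 (k = (-116 + 191)/(-42 - 24) = 75/(-66) = 75*(-1/66) = -25/22 ≈ -1.1364)
-212*(J(10, -17) + k) = -212*(-32 - 25/22) = -212*(-729/22) = 77274/11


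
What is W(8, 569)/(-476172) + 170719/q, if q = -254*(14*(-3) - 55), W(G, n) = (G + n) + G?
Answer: 4515399691/651773652 ≈ 6.9279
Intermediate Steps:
W(G, n) = n + 2*G
q = 24638 (q = -254*(-42 - 55) = -254*(-97) = 24638)
W(8, 569)/(-476172) + 170719/q = (569 + 2*8)/(-476172) + 170719/24638 = (569 + 16)*(-1/476172) + 170719*(1/24638) = 585*(-1/476172) + 170719/24638 = -65/52908 + 170719/24638 = 4515399691/651773652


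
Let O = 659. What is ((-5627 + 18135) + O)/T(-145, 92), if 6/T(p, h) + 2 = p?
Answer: -645183/2 ≈ -3.2259e+5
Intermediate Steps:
T(p, h) = 6/(-2 + p)
((-5627 + 18135) + O)/T(-145, 92) = ((-5627 + 18135) + 659)/((6/(-2 - 145))) = (12508 + 659)/((6/(-147))) = 13167/((6*(-1/147))) = 13167/(-2/49) = 13167*(-49/2) = -645183/2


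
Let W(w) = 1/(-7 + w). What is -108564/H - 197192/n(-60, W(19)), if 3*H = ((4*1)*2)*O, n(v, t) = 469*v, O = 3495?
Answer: -15214519/3278310 ≈ -4.6410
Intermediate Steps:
H = 9320 (H = (((4*1)*2)*3495)/3 = ((4*2)*3495)/3 = (8*3495)/3 = (⅓)*27960 = 9320)
-108564/H - 197192/n(-60, W(19)) = -108564/9320 - 197192/(469*(-60)) = -108564*1/9320 - 197192/(-28140) = -27141/2330 - 197192*(-1/28140) = -27141/2330 + 49298/7035 = -15214519/3278310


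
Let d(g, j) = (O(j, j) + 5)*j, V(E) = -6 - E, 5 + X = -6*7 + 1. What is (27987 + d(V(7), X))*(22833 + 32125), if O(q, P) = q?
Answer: 1641760334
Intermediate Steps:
X = -46 (X = -5 + (-6*7 + 1) = -5 + (-42 + 1) = -5 - 41 = -46)
d(g, j) = j*(5 + j) (d(g, j) = (j + 5)*j = (5 + j)*j = j*(5 + j))
(27987 + d(V(7), X))*(22833 + 32125) = (27987 - 46*(5 - 46))*(22833 + 32125) = (27987 - 46*(-41))*54958 = (27987 + 1886)*54958 = 29873*54958 = 1641760334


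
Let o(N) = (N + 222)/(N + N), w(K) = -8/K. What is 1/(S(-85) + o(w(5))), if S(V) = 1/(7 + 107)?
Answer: -456/31403 ≈ -0.014521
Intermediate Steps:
o(N) = (222 + N)/(2*N) (o(N) = (222 + N)/((2*N)) = (222 + N)*(1/(2*N)) = (222 + N)/(2*N))
S(V) = 1/114
1/(S(-85) + o(w(5))) = 1/(1/114 + (222 - 8/5)/(2*((-8/5)))) = 1/(1/114 + (222 - 8*⅕)/(2*((-8*⅕)))) = 1/(1/114 + (222 - 8/5)/(2*(-8/5))) = 1/(1/114 + (½)*(-5/8)*(1102/5)) = 1/(1/114 - 551/8) = 1/(-31403/456) = -456/31403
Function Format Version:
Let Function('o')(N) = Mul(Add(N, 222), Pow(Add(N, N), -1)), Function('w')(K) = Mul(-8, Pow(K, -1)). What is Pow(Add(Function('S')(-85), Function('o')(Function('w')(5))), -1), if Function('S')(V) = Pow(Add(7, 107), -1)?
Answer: Rational(-456, 31403) ≈ -0.014521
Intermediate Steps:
Function('o')(N) = Mul(Rational(1, 2), Pow(N, -1), Add(222, N)) (Function('o')(N) = Mul(Add(222, N), Pow(Mul(2, N), -1)) = Mul(Add(222, N), Mul(Rational(1, 2), Pow(N, -1))) = Mul(Rational(1, 2), Pow(N, -1), Add(222, N)))
Function('S')(V) = Rational(1, 114) (Function('S')(V) = Pow(114, -1) = Rational(1, 114))
Pow(Add(Function('S')(-85), Function('o')(Function('w')(5))), -1) = Pow(Add(Rational(1, 114), Mul(Rational(1, 2), Pow(Mul(-8, Pow(5, -1)), -1), Add(222, Mul(-8, Pow(5, -1))))), -1) = Pow(Add(Rational(1, 114), Mul(Rational(1, 2), Pow(Mul(-8, Rational(1, 5)), -1), Add(222, Mul(-8, Rational(1, 5))))), -1) = Pow(Add(Rational(1, 114), Mul(Rational(1, 2), Pow(Rational(-8, 5), -1), Add(222, Rational(-8, 5)))), -1) = Pow(Add(Rational(1, 114), Mul(Rational(1, 2), Rational(-5, 8), Rational(1102, 5))), -1) = Pow(Add(Rational(1, 114), Rational(-551, 8)), -1) = Pow(Rational(-31403, 456), -1) = Rational(-456, 31403)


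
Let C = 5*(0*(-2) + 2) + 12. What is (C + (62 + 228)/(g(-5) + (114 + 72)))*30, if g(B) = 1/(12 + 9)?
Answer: 2761320/3907 ≈ 706.76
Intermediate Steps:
g(B) = 1/21
C = 22 (C = 5*(0 + 2) + 12 = 5*2 + 12 = 10 + 12 = 22)
(C + (62 + 228)/(g(-5) + (114 + 72)))*30 = (22 + (62 + 228)/(1/21 + (114 + 72)))*30 = (22 + 290/(1/21 + 186))*30 = (22 + 290/(3907/21))*30 = (22 + 290*(21/3907))*30 = (22 + 6090/3907)*30 = (92044/3907)*30 = 2761320/3907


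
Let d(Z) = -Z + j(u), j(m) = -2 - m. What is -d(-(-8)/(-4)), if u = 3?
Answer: 3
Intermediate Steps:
d(Z) = -5 - Z (d(Z) = -Z + (-2 - 1*3) = -Z + (-2 - 3) = -Z - 5 = -5 - Z)
-d(-(-8)/(-4)) = -(-5 - (-4)*(-2/(-4))) = -(-5 - (-4)*(-2*(-1/4))) = -(-5 - (-4)/2) = -(-5 - 1*(-2)) = -(-5 + 2) = -1*(-3) = 3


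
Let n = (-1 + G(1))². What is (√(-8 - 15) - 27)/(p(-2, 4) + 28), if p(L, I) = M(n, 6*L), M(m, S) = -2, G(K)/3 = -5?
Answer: -27/26 + I*√23/26 ≈ -1.0385 + 0.18446*I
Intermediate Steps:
G(K) = -15 (G(K) = 3*(-5) = -15)
n = 256 (n = (-1 - 15)² = (-16)² = 256)
p(L, I) = -2
(√(-8 - 15) - 27)/(p(-2, 4) + 28) = (√(-8 - 15) - 27)/(-2 + 28) = (√(-23) - 27)/26 = (I*√23 - 27)/26 = (-27 + I*√23)/26 = -27/26 + I*√23/26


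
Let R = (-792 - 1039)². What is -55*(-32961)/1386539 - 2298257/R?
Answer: 262825819012/422586961489 ≈ 0.62194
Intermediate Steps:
R = 3352561 (R = (-1831)² = 3352561)
-55*(-32961)/1386539 - 2298257/R = -55*(-32961)/1386539 - 2298257/3352561 = 1812855*(1/1386539) - 2298257*1/3352561 = 164805/126049 - 2298257/3352561 = 262825819012/422586961489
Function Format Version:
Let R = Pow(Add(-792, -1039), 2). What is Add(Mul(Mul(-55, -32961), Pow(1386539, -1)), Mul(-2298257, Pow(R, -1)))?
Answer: Rational(262825819012, 422586961489) ≈ 0.62194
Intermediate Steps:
R = 3352561 (R = Pow(-1831, 2) = 3352561)
Add(Mul(Mul(-55, -32961), Pow(1386539, -1)), Mul(-2298257, Pow(R, -1))) = Add(Mul(Mul(-55, -32961), Pow(1386539, -1)), Mul(-2298257, Pow(3352561, -1))) = Add(Mul(1812855, Rational(1, 1386539)), Mul(-2298257, Rational(1, 3352561))) = Add(Rational(164805, 126049), Rational(-2298257, 3352561)) = Rational(262825819012, 422586961489)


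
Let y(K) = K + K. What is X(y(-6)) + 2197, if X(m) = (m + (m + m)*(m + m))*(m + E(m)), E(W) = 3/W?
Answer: -4712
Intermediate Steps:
y(K) = 2*K
X(m) = (m + 3/m)*(m + 4*m²) (X(m) = (m + (m + m)*(m + m))*(m + 3/m) = (m + (2*m)*(2*m))*(m + 3/m) = (m + 4*m²)*(m + 3/m) = (m + 3/m)*(m + 4*m²))
X(y(-6)) + 2197 = (3 + (2*(-6))*(12 + 2*(-6) + 4*(2*(-6))²)) + 2197 = (3 - 12*(12 - 12 + 4*(-12)²)) + 2197 = (3 - 12*(12 - 12 + 4*144)) + 2197 = (3 - 12*(12 - 12 + 576)) + 2197 = (3 - 12*576) + 2197 = (3 - 6912) + 2197 = -6909 + 2197 = -4712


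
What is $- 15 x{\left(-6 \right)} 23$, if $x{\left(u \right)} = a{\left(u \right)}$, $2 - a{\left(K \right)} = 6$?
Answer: $1380$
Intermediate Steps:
$a{\left(K \right)} = -4$ ($a{\left(K \right)} = 2 - 6 = -4$)
$x{\left(u \right)} = -4$
$- 15 x{\left(-6 \right)} 23 = \left(-15\right) \left(-4\right) 23 = 60 \cdot 23 = 1380$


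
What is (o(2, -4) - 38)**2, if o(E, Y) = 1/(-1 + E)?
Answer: 1369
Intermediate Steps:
(o(2, -4) - 38)**2 = (1/(-1 + 2) - 38)**2 = (1/1 - 38)**2 = (1 - 38)**2 = (-37)**2 = 1369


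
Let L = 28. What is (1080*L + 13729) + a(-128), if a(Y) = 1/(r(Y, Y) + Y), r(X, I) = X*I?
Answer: 714760065/16256 ≈ 43969.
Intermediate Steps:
r(X, I) = I*X
a(Y) = 1/(Y + Y²) (a(Y) = 1/(Y*Y + Y) = 1/(Y² + Y) = 1/(Y + Y²))
(1080*L + 13729) + a(-128) = (1080*28 + 13729) + 1/((-128)*(1 - 128)) = (30240 + 13729) - 1/128/(-127) = 43969 - 1/128*(-1/127) = 43969 + 1/16256 = 714760065/16256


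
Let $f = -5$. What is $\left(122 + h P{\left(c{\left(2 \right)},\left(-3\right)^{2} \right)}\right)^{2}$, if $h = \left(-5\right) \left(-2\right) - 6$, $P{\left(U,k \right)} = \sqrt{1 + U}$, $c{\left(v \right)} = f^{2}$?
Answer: $15300 + 976 \sqrt{26} \approx 20277.0$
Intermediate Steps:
$c{\left(v \right)} = 25$ ($c{\left(v \right)} = \left(-5\right)^{2} = 25$)
$h = 4$ ($h = 10 - 6 = 4$)
$\left(122 + h P{\left(c{\left(2 \right)},\left(-3\right)^{2} \right)}\right)^{2} = \left(122 + 4 \sqrt{1 + 25}\right)^{2} = \left(122 + 4 \sqrt{26}\right)^{2}$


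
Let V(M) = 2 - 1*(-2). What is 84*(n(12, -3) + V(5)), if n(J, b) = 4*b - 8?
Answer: -1344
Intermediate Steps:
n(J, b) = -8 + 4*b
V(M) = 4 (V(M) = 2 + 2 = 4)
84*(n(12, -3) + V(5)) = 84*((-8 + 4*(-3)) + 4) = 84*((-8 - 12) + 4) = 84*(-20 + 4) = 84*(-16) = -1344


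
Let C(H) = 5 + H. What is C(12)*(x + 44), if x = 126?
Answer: 2890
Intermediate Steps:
C(12)*(x + 44) = (5 + 12)*(126 + 44) = 17*170 = 2890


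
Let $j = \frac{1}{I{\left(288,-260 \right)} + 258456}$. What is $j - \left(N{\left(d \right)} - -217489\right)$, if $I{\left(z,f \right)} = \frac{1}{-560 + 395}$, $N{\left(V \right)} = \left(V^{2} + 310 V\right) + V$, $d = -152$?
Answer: $- \frac{8244220248554}{42645239} \approx -1.9332 \cdot 10^{5}$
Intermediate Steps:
$N{\left(V \right)} = V^{2} + 311 V$
$I{\left(z,f \right)} = - \frac{1}{165}$ ($I{\left(z,f \right)} = \frac{1}{-165} = - \frac{1}{165}$)
$j = \frac{165}{42645239}$ ($j = \frac{1}{- \frac{1}{165} + 258456} = \frac{1}{\frac{42645239}{165}} = \frac{165}{42645239} \approx 3.8691 \cdot 10^{-6}$)
$j - \left(N{\left(d \right)} - -217489\right) = \frac{165}{42645239} - \left(- 152 \left(311 - 152\right) - -217489\right) = \frac{165}{42645239} - \left(\left(-152\right) 159 + 217489\right) = \frac{165}{42645239} - \left(-24168 + 217489\right) = \frac{165}{42645239} - 193321 = - \frac{8244220248554}{42645239}$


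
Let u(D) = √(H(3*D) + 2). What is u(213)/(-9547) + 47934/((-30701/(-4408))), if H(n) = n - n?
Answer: 211293072/30701 - √2/9547 ≈ 6882.3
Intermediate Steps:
H(n) = 0
u(D) = √2 (u(D) = √(0 + 2) = √2)
u(213)/(-9547) + 47934/((-30701/(-4408))) = √2/(-9547) + 47934/((-30701/(-4408))) = √2*(-1/9547) + 47934/((-30701*(-1/4408))) = -√2/9547 + 47934/(30701/4408) = -√2/9547 + 47934*(4408/30701) = -√2/9547 + 211293072/30701 = 211293072/30701 - √2/9547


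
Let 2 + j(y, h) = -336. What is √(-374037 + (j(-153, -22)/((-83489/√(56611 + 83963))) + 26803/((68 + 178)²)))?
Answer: √(-157776669209256107969 + 1707718069512*√140574)/20538294 ≈ 611.58*I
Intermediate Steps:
j(y, h) = -338 (j(y, h) = -2 - 336 = -338)
√(-374037 + (j(-153, -22)/((-83489/√(56611 + 83963))) + 26803/((68 + 178)²))) = √(-374037 + (-338*(-√(56611 + 83963)/83489) + 26803/((68 + 178)²))) = √(-374037 + (-338*(-√140574/83489) + 26803/(246²))) = √(-374037 + (-338*(-√140574/83489) + 26803/60516)) = √(-374037 + (-338*(-√140574/83489) + 26803*(1/60516))) = √(-374037 + (-(-338)*√140574/83489 + 26803/60516)) = √(-374037 + (338*√140574/83489 + 26803/60516)) = √(-374037 + (26803/60516 + 338*√140574/83489)) = √(-22635196289/60516 + 338*√140574/83489)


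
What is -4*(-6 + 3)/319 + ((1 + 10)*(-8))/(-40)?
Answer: 3569/1595 ≈ 2.2376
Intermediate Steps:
-4*(-6 + 3)/319 + ((1 + 10)*(-8))/(-40) = -4*(-3)*(1/319) + (11*(-8))*(-1/40) = 12*(1/319) - 88*(-1/40) = 12/319 + 11/5 = 3569/1595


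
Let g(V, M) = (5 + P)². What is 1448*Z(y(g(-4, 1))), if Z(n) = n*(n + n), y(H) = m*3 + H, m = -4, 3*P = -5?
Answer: 185344/81 ≈ 2288.2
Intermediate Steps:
P = -5/3 (P = (⅓)*(-5) = -5/3 ≈ -1.6667)
g(V, M) = 100/9 (g(V, M) = (5 - 5/3)² = (10/3)² = 100/9)
y(H) = -12 + H (y(H) = -4*3 + H = -12 + H)
Z(n) = 2*n² (Z(n) = n*(2*n) = 2*n²)
1448*Z(y(g(-4, 1))) = 1448*(2*(-12 + 100/9)²) = 1448*(2*(-8/9)²) = 1448*(2*(64/81)) = 1448*(128/81) = 185344/81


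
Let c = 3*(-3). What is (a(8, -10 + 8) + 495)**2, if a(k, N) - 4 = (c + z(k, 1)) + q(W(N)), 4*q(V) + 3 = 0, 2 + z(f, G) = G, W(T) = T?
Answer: 3814209/16 ≈ 2.3839e+5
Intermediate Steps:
z(f, G) = -2 + G
q(V) = -3/4 (q(V) = -3/4 + (1/4)*0 = -3/4 + 0 = -3/4)
c = -9
a(k, N) = -27/4 (a(k, N) = 4 + ((-9 + (-2 + 1)) - 3/4) = 4 + ((-9 - 1) - 3/4) = 4 + (-10 - 3/4) = 4 - 43/4 = -27/4)
(a(8, -10 + 8) + 495)**2 = (-27/4 + 495)**2 = (1953/4)**2 = 3814209/16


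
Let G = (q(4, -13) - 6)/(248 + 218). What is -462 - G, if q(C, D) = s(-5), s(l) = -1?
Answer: -215285/466 ≈ -461.98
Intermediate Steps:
q(C, D) = -1
G = -7/466 (G = (-1 - 6)/(248 + 218) = -7/466 ≈ -0.015021)
-462 - G = -462 - 1*(-7/466) = -462 + 7/466 = -215285/466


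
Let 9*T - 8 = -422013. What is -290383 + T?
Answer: -3035452/9 ≈ -3.3727e+5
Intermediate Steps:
T = -422005/9 (T = 8/9 + (⅑)*(-422013) = 8/9 - 140671/3 = -422005/9 ≈ -46889.)
-290383 + T = -290383 - 422005/9 = -3035452/9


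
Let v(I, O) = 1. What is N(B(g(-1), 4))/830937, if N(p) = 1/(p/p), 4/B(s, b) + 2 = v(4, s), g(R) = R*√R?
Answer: 1/830937 ≈ 1.2035e-6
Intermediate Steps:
g(R) = R^(3/2)
B(s, b) = -4 (B(s, b) = 4/(-2 + 1) = 4/(-1) = 4*(-1) = -4)
N(p) = 1 (N(p) = 1/1 = 1)
N(B(g(-1), 4))/830937 = 1/830937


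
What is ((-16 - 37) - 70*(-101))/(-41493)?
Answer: -2339/13831 ≈ -0.16911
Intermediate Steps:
((-16 - 37) - 70*(-101))/(-41493) = (-53 + 7070)*(-1/41493) = 7017*(-1/41493) = -2339/13831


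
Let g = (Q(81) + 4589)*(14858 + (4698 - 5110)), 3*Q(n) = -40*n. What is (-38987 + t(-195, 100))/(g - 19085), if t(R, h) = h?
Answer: -38887/50671929 ≈ -0.00076743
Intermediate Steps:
Q(n) = -40*n/3 (Q(n) = (-40*n)/3 = -40*n/3)
g = 50691014 (g = (-40/3*81 + 4589)*(14858 + (4698 - 5110)) = (-1080 + 4589)*(14858 - 412) = 3509*14446 = 50691014)
(-38987 + t(-195, 100))/(g - 19085) = (-38987 + 100)/(50691014 - 19085) = -38887/50671929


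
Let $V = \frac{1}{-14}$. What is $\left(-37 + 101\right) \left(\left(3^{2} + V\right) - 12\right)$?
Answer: $- \frac{1376}{7} \approx -196.57$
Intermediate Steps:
$V = - \frac{1}{14} \approx -0.071429$
$\left(-37 + 101\right) \left(\left(3^{2} + V\right) - 12\right) = \left(-37 + 101\right) \left(\left(3^{2} - \frac{1}{14}\right) - 12\right) = 64 \left(\left(9 - \frac{1}{14}\right) - 12\right) = 64 \left(\frac{125}{14} - 12\right) = 64 \left(- \frac{43}{14}\right) = - \frac{1376}{7}$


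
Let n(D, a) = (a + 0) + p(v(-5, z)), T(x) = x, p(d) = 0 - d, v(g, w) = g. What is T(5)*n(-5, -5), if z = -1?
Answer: 0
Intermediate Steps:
p(d) = -d
n(D, a) = 5 + a (n(D, a) = (a + 0) - 1*(-5) = a + 5 = 5 + a)
T(5)*n(-5, -5) = 5*(5 - 5) = 5*0 = 0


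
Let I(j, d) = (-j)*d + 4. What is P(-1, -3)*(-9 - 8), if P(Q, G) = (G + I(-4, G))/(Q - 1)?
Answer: -187/2 ≈ -93.500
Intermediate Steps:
I(j, d) = 4 - d*j (I(j, d) = -d*j + 4 = 4 - d*j)
P(Q, G) = (4 + 5*G)/(-1 + Q) (P(Q, G) = (G + (4 - 1*G*(-4)))/(Q - 1) = (G + (4 + 4*G))/(-1 + Q) = (4 + 5*G)/(-1 + Q))
P(-1, -3)*(-9 - 8) = ((4 + 5*(-3))/(-1 - 1))*(-9 - 8) = ((4 - 15)/(-2))*(-17) = -1/2*(-11)*(-17) = (11/2)*(-17) = -187/2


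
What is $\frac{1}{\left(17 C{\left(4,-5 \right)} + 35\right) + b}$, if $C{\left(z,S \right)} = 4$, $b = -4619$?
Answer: $- \frac{1}{4516} \approx -0.00022143$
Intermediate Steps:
$\frac{1}{\left(17 C{\left(4,-5 \right)} + 35\right) + b} = \frac{1}{\left(17 \cdot 4 + 35\right) - 4619} = \frac{1}{\left(68 + 35\right) - 4619} = \frac{1}{103 - 4619} = \frac{1}{-4516} = - \frac{1}{4516}$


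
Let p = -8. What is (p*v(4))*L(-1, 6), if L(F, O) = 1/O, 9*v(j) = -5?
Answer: 20/27 ≈ 0.74074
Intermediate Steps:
v(j) = -5/9 (v(j) = (⅑)*(-5) = -5/9)
(p*v(4))*L(-1, 6) = -8*(-5/9)/6 = (40/9)*(⅙) = 20/27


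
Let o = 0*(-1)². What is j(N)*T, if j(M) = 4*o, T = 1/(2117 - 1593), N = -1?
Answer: 0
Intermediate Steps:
T = 1/524 ≈ 0.0019084
o = 0 (o = 0*1 = 0)
j(M) = 0 (j(M) = 4*0 = 0)
j(N)*T = 0*(1/524) = 0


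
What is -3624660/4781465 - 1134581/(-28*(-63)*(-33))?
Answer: 11459254139/611733276 ≈ 18.732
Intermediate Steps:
-3624660/4781465 - 1134581/(-28*(-63)*(-33)) = -3624660*1/4781465 - 1134581/(1764*(-33)) = -55764/73561 - 1134581/(-58212) = -55764/73561 - 1134581*(-1/58212) = -55764/73561 + 162083/8316 = 11459254139/611733276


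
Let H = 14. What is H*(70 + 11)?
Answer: 1134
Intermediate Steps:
H*(70 + 11) = 14*(70 + 11) = 14*81 = 1134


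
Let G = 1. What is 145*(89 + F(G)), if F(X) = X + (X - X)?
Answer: 13050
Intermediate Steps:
F(X) = X (F(X) = X + 0 = X)
145*(89 + F(G)) = 145*(89 + 1) = 145*90 = 13050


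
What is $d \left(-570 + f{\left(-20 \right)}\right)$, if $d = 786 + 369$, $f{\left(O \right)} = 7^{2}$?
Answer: $-601755$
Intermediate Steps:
$f{\left(O \right)} = 49$
$d = 1155$
$d \left(-570 + f{\left(-20 \right)}\right) = 1155 \left(-570 + 49\right) = 1155 \left(-521\right) = -601755$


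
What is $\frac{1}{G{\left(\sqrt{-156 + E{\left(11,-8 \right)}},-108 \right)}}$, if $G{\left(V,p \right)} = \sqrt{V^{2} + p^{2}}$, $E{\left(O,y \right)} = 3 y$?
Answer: $\frac{\sqrt{319}}{1914} \approx 0.0093315$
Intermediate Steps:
$\frac{1}{G{\left(\sqrt{-156 + E{\left(11,-8 \right)}},-108 \right)}} = \frac{1}{\sqrt{\left(\sqrt{-156 + 3 \left(-8\right)}\right)^{2} + \left(-108\right)^{2}}} = \frac{1}{\sqrt{\left(\sqrt{-156 - 24}\right)^{2} + 11664}} = \frac{1}{\sqrt{\left(\sqrt{-180}\right)^{2} + 11664}} = \frac{1}{\sqrt{\left(6 i \sqrt{5}\right)^{2} + 11664}} = \frac{1}{\sqrt{-180 + 11664}} = \frac{1}{\sqrt{11484}} = \frac{1}{6 \sqrt{319}} = \frac{\sqrt{319}}{1914}$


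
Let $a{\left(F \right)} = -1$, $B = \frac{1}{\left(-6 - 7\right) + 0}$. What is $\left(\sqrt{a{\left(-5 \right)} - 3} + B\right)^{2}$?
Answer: $\frac{\left(1 - 26 i\right)^{2}}{169} \approx -3.9941 - 0.30769 i$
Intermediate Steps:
$B = - \frac{1}{13}$ ($B = \frac{1}{\left(-6 - 7\right) + 0} = \frac{1}{-13 + 0} = \frac{1}{-13} = - \frac{1}{13} \approx -0.076923$)
$\left(\sqrt{a{\left(-5 \right)} - 3} + B\right)^{2} = \left(\sqrt{-1 - 3} - \frac{1}{13}\right)^{2} = \left(\sqrt{-4} - \frac{1}{13}\right)^{2} = \left(2 i - \frac{1}{13}\right)^{2} = \left(- \frac{1}{13} + 2 i\right)^{2}$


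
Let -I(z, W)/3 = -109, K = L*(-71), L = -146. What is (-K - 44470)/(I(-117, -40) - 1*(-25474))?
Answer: -54836/25801 ≈ -2.1253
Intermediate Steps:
K = 10366 (K = -146*(-71) = 10366)
I(z, W) = 327 (I(z, W) = -3*(-109) = 327)
(-K - 44470)/(I(-117, -40) - 1*(-25474)) = (-1*10366 - 44470)/(327 - 1*(-25474)) = (-10366 - 44470)/(327 + 25474) = -54836/25801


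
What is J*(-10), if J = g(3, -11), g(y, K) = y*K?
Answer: 330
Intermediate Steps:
g(y, K) = K*y
J = -33 (J = -11*3 = -33)
J*(-10) = -33*(-10) = 330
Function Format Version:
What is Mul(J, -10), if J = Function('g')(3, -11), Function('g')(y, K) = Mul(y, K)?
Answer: 330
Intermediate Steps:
Function('g')(y, K) = Mul(K, y)
J = -33 (J = Mul(-11, 3) = -33)
Mul(J, -10) = Mul(-33, -10) = 330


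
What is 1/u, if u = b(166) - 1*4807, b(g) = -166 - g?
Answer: -1/5139 ≈ -0.00019459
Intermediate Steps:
u = -5139 (u = (-166 - 1*166) - 1*4807 = (-166 - 166) - 4807 = -332 - 4807 = -5139)
1/u = 1/(-5139) = -1/5139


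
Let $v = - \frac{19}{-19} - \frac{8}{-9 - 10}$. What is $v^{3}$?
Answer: $\frac{19683}{6859} \approx 2.8697$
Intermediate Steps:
$v = \frac{27}{19}$ ($v = \left(-19\right) \left(- \frac{1}{19}\right) - \frac{8}{-9 - 10} = 1 - \frac{8}{-19} = 1 - - \frac{8}{19} = 1 + \frac{8}{19} = \frac{27}{19} \approx 1.4211$)
$v^{3} = \left(\frac{27}{19}\right)^{3} = \frac{19683}{6859}$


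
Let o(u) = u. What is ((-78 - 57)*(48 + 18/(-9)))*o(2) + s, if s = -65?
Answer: -12485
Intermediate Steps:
((-78 - 57)*(48 + 18/(-9)))*o(2) + s = ((-78 - 57)*(48 + 18/(-9)))*2 - 65 = -135*(48 + 18*(-⅑))*2 - 65 = -135*(48 - 2)*2 - 65 = -135*46*2 - 65 = -6210*2 - 65 = -12420 - 65 = -12485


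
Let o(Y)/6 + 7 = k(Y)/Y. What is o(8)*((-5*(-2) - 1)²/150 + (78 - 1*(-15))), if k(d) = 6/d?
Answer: -3100851/800 ≈ -3876.1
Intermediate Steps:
o(Y) = -42 + 36/Y² (o(Y) = -42 + 6*((6/Y)/Y) = -42 + 6*(6/Y²) = -42 + 36/Y²)
o(8)*((-5*(-2) - 1)²/150 + (78 - 1*(-15))) = (-42 + 36/8²)*((-5*(-2) - 1)²/150 + (78 - 1*(-15))) = (-42 + 36*(1/64))*((10 - 1)²*(1/150) + (78 + 15)) = (-42 + 9/16)*(9²*(1/150) + 93) = -663*(81*(1/150) + 93)/16 = -663*(27/50 + 93)/16 = -663/16*4677/50 = -3100851/800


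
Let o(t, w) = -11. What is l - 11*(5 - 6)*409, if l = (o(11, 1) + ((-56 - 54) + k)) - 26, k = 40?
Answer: 4392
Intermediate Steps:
l = -107 (l = (-11 + ((-56 - 54) + 40)) - 26 = (-11 + (-110 + 40)) - 26 = (-11 - 70) - 26 = -81 - 26 = -107)
l - 11*(5 - 6)*409 = -107 - 11*(5 - 6)*409 = -107 - 11*(-1)*409 = -107 + 11*409 = -107 + 4499 = 4392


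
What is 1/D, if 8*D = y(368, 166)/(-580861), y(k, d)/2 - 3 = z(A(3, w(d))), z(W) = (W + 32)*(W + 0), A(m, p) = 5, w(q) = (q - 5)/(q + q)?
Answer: -580861/47 ≈ -12359.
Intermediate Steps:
w(q) = (-5 + q)/(2*q) (w(q) = (-5 + q)/((2*q)) = (-5 + q)*(1/(2*q)) = (-5 + q)/(2*q))
z(W) = W*(32 + W) (z(W) = (32 + W)*W = W*(32 + W))
y(k, d) = 376 (y(k, d) = 6 + 2*(5*(32 + 5)) = 6 + 2*(5*37) = 6 + 2*185 = 6 + 370 = 376)
D = -47/580861 (D = (376/(-580861))/8 = (376*(-1/580861))/8 = (1/8)*(-376/580861) = -47/580861 ≈ -8.0914e-5)
1/D = 1/(-47/580861) = -580861/47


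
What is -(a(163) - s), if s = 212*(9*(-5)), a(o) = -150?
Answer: -9390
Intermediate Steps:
s = -9540 (s = 212*(-45) = -9540)
-(a(163) - s) = -(-150 - 1*(-9540)) = -(-150 + 9540) = -1*9390 = -9390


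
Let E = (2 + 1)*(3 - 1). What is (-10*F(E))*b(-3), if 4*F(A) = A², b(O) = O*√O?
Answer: 270*I*√3 ≈ 467.65*I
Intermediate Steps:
b(O) = O^(3/2)
E = 6 (E = 3*2 = 6)
F(A) = A²/4
(-10*F(E))*b(-3) = (-5*6²/2)*(-3)^(3/2) = (-5*36/2)*(-3*I*√3) = (-10*9)*(-3*I*√3) = -(-270)*I*√3 = 270*I*√3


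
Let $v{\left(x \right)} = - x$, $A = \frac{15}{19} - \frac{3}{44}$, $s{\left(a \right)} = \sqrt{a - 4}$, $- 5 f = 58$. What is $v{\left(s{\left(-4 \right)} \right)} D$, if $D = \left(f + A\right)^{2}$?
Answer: $- \frac{2067793729 i \sqrt{2}}{8736200} \approx - 334.73 i$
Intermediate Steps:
$f = - \frac{58}{5}$ ($f = \left(- \frac{1}{5}\right) 58 = - \frac{58}{5} \approx -11.6$)
$s{\left(a \right)} = \sqrt{-4 + a}$
$A = \frac{603}{836}$ ($A = 15 \cdot \frac{1}{19} - \frac{3}{44} = \frac{15}{19} - \frac{3}{44} = \frac{603}{836} \approx 0.72129$)
$D = \frac{2067793729}{17472400}$ ($D = \left(- \frac{58}{5} + \frac{603}{836}\right)^{2} = \left(- \frac{45473}{4180}\right)^{2} = \frac{2067793729}{17472400} \approx 118.35$)
$v{\left(s{\left(-4 \right)} \right)} D = - \sqrt{-4 - 4} \cdot \frac{2067793729}{17472400} = - \sqrt{-8} \cdot \frac{2067793729}{17472400} = - 2 i \sqrt{2} \cdot \frac{2067793729}{17472400} = - \frac{2067793729 i \sqrt{2}}{8736200}$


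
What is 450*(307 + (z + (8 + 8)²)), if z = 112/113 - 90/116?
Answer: 830545425/3277 ≈ 2.5345e+5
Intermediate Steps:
z = 1411/6554 (z = 112*(1/113) - 90*1/116 = 112/113 - 45/58 = 1411/6554 ≈ 0.21529)
450*(307 + (z + (8 + 8)²)) = 450*(307 + (1411/6554 + (8 + 8)²)) = 450*(307 + (1411/6554 + 16²)) = 450*(307 + (1411/6554 + 256)) = 450*(307 + 1679235/6554) = 450*(3691313/6554) = 830545425/3277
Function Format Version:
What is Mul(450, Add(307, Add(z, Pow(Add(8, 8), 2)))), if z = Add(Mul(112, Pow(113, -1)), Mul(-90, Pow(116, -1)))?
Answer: Rational(830545425, 3277) ≈ 2.5345e+5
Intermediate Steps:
z = Rational(1411, 6554) (z = Add(Mul(112, Rational(1, 113)), Mul(-90, Rational(1, 116))) = Add(Rational(112, 113), Rational(-45, 58)) = Rational(1411, 6554) ≈ 0.21529)
Mul(450, Add(307, Add(z, Pow(Add(8, 8), 2)))) = Mul(450, Add(307, Add(Rational(1411, 6554), Pow(Add(8, 8), 2)))) = Mul(450, Add(307, Add(Rational(1411, 6554), Pow(16, 2)))) = Mul(450, Add(307, Add(Rational(1411, 6554), 256))) = Mul(450, Add(307, Rational(1679235, 6554))) = Mul(450, Rational(3691313, 6554)) = Rational(830545425, 3277)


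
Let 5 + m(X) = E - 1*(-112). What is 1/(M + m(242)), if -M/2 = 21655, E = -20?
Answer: -1/43223 ≈ -2.3136e-5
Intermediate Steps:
m(X) = 87 (m(X) = -5 + (-20 - 1*(-112)) = -5 + (-20 + 112) = -5 + 92 = 87)
M = -43310 (M = -2*21655 = -43310)
1/(M + m(242)) = 1/(-43310 + 87) = 1/(-43223) = -1/43223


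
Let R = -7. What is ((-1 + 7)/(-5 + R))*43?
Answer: -43/2 ≈ -21.500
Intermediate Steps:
((-1 + 7)/(-5 + R))*43 = ((-1 + 7)/(-5 - 7))*43 = (6/(-12))*43 = (6*(-1/12))*43 = -½*43 = -43/2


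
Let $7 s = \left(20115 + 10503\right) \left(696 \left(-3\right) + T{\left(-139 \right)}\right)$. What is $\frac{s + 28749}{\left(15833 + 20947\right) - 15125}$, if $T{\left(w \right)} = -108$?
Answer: $- \frac{1915311}{4331} \approx -442.23$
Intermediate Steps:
$s = -9605304$ ($s = \frac{\left(20115 + 10503\right) \left(696 \left(-3\right) - 108\right)}{7} = \frac{30618 \left(-2088 - 108\right)}{7} = \frac{30618 \left(-2196\right)}{7} = \frac{1}{7} \left(-67237128\right) = -9605304$)
$\frac{s + 28749}{\left(15833 + 20947\right) - 15125} = \frac{-9605304 + 28749}{\left(15833 + 20947\right) - 15125} = - \frac{9576555}{36780 - 15125} = - \frac{9576555}{21655} = \left(-9576555\right) \frac{1}{21655} = - \frac{1915311}{4331}$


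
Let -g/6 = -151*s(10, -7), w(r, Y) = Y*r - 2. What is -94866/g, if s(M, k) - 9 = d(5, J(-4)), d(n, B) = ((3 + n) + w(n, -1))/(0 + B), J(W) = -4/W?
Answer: -15811/1510 ≈ -10.471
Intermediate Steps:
w(r, Y) = -2 + Y*r
d(n, B) = 1/B (d(n, B) = ((3 + n) + (-2 - n))/(0 + B) = 1/B)
s(M, k) = 10 (s(M, k) = 9 + 1/(-4/(-4)) = 9 + 1/(-4*(-¼)) = 9 + 1/1 = 9 + 1 = 10)
g = 9060 (g = -(-906)*10 = -6*(-1510) = 9060)
-94866/g = -94866/9060 = -94866*1/9060 = -15811/1510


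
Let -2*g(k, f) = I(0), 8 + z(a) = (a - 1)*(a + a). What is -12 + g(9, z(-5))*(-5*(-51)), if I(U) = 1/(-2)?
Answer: 207/4 ≈ 51.750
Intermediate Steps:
z(a) = -8 + 2*a*(-1 + a) (z(a) = -8 + (a - 1)*(a + a) = -8 + (-1 + a)*(2*a) = -8 + 2*a*(-1 + a))
I(U) = -½
g(k, f) = ¼ (g(k, f) = -½*(-½) = ¼)
-12 + g(9, z(-5))*(-5*(-51)) = -12 + (-5*(-51))/4 = -12 + (¼)*255 = -12 + 255/4 = 207/4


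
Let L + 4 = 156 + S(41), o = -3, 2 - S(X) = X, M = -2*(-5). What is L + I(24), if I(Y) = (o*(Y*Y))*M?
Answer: -17167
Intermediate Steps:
M = 10
S(X) = 2 - X
I(Y) = -30*Y**2 (I(Y) = -3*Y*Y*10 = -3*Y**2*10 = -30*Y**2)
L = 113 (L = -4 + (156 + (2 - 1*41)) = -4 + (156 + (2 - 41)) = -4 + (156 - 39) = -4 + 117 = 113)
L + I(24) = 113 - 30*24**2 = 113 - 30*576 = 113 - 17280 = -17167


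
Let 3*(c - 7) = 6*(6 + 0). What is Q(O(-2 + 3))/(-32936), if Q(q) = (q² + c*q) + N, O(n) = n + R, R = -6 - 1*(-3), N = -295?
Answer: 329/32936 ≈ 0.0099891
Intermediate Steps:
c = 19 (c = 7 + (6*(6 + 0))/3 = 7 + (6*6)/3 = 7 + (⅓)*36 = 7 + 12 = 19)
R = -3 (R = -6 + 3 = -3)
O(n) = -3 + n (O(n) = n - 3 = -3 + n)
Q(q) = -295 + q² + 19*q (Q(q) = (q² + 19*q) - 295 = -295 + q² + 19*q)
Q(O(-2 + 3))/(-32936) = (-295 + (-3 + (-2 + 3))² + 19*(-3 + (-2 + 3)))/(-32936) = (-295 + (-3 + 1)² + 19*(-3 + 1))*(-1/32936) = (-295 + (-2)² + 19*(-2))*(-1/32936) = (-295 + 4 - 38)*(-1/32936) = -329*(-1/32936) = 329/32936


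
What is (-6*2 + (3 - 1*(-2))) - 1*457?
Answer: -464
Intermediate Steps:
(-6*2 + (3 - 1*(-2))) - 1*457 = (-12 + (3 + 2)) - 457 = (-12 + 5) - 457 = -7 - 457 = -464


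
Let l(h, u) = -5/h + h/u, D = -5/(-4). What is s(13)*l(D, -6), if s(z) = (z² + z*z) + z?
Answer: -11817/8 ≈ -1477.1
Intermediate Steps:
D = 5/4 (D = -5*(-¼) = 5/4 ≈ 1.2500)
s(z) = z + 2*z² (s(z) = (z² + z²) + z = 2*z² + z = z + 2*z²)
s(13)*l(D, -6) = (13*(1 + 2*13))*(-5/5/4 + (5/4)/(-6)) = (13*(1 + 26))*(-5*⅘ + (5/4)*(-⅙)) = (13*27)*(-4 - 5/24) = 351*(-101/24) = -11817/8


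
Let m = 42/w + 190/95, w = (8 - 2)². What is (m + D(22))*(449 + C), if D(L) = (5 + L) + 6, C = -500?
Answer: -3689/2 ≈ -1844.5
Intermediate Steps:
D(L) = 11 + L
w = 36 (w = 6² = 36)
m = 19/6 (m = 42/36 + 190/95 = 42*(1/36) + 190*(1/95) = 7/6 + 2 = 19/6 ≈ 3.1667)
(m + D(22))*(449 + C) = (19/6 + (11 + 22))*(449 - 500) = (19/6 + 33)*(-51) = (217/6)*(-51) = -3689/2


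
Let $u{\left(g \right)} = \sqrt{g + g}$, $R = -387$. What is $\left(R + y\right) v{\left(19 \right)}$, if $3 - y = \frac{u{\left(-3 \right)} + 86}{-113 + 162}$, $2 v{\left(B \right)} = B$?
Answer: $- \frac{179569}{49} - \frac{19 i \sqrt{6}}{98} \approx -3664.7 - 0.4749 i$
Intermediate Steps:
$u{\left(g \right)} = \sqrt{2} \sqrt{g}$ ($u{\left(g \right)} = \sqrt{2 g} = \sqrt{2} \sqrt{g}$)
$v{\left(B \right)} = \frac{B}{2}$
$y = \frac{61}{49} - \frac{i \sqrt{6}}{49}$ ($y = 3 - \frac{\sqrt{2} \sqrt{-3} + 86}{-113 + 162} = 3 - \frac{\sqrt{2} i \sqrt{3} + 86}{49} = 3 - \left(i \sqrt{6} + 86\right) \frac{1}{49} = 3 - \left(86 + i \sqrt{6}\right) \frac{1}{49} = 3 - \left(\frac{86}{49} + \frac{i \sqrt{6}}{49}\right) = \frac{61}{49} - \frac{i \sqrt{6}}{49} \approx 1.2449 - 0.04999 i$)
$\left(R + y\right) v{\left(19 \right)} = \left(-387 + \left(\frac{61}{49} - \frac{i \sqrt{6}}{49}\right)\right) \frac{1}{2} \cdot 19 = \left(- \frac{18902}{49} - \frac{i \sqrt{6}}{49}\right) \frac{19}{2} = - \frac{179569}{49} - \frac{19 i \sqrt{6}}{98}$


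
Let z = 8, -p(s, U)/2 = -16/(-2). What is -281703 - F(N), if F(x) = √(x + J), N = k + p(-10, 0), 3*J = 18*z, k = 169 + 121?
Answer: -281703 - √322 ≈ -2.8172e+5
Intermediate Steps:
k = 290
p(s, U) = -16 (p(s, U) = -(-32)/(-2) = -(-32)*(-1)/2 = -2*8 = -16)
J = 48 (J = (18*8)/3 = (⅓)*144 = 48)
N = 274 (N = 290 - 16 = 274)
F(x) = √(48 + x) (F(x) = √(x + 48) = √(48 + x))
-281703 - F(N) = -281703 - √(48 + 274) = -281703 - √322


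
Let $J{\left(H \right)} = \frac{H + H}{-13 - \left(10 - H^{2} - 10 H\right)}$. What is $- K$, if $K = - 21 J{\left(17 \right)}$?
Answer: $\frac{357}{218} \approx 1.6376$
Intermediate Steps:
$J{\left(H \right)} = \frac{2 H}{-23 + H^{2} + 10 H}$ ($J{\left(H \right)} = \frac{2 H}{-13 + \left(-10 + H^{2} + 10 H\right)} = \frac{2 H}{-23 + H^{2} + 10 H}$)
$K = - \frac{357}{218}$ ($K = - 21 \cdot 2 \cdot 17 \frac{1}{-23 + 17^{2} + 10 \cdot 17} = - 21 \cdot 2 \cdot 17 \frac{1}{-23 + 289 + 170} = - 21 \cdot 2 \cdot 17 \cdot \frac{1}{436} = \left(-21\right) \frac{17}{218} = - \frac{357}{218} \approx -1.6376$)
$- K = \left(-1\right) \left(- \frac{357}{218}\right) = \frac{357}{218}$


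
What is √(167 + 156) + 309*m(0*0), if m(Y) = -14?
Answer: -4326 + √323 ≈ -4308.0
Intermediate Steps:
√(167 + 156) + 309*m(0*0) = √(167 + 156) + 309*(-14) = √323 - 4326 = -4326 + √323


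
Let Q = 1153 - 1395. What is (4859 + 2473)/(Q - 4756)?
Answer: -1222/833 ≈ -1.4670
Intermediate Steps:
Q = -242
(4859 + 2473)/(Q - 4756) = (4859 + 2473)/(-242 - 4756) = 7332/(-4998) = 7332*(-1/4998) = -1222/833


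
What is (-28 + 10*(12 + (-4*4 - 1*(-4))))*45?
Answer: -1260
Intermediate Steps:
(-28 + 10*(12 + (-4*4 - 1*(-4))))*45 = (-28 + 10*(12 + (-16 + 4)))*45 = (-28 + 10*(12 - 12))*45 = (-28 + 10*0)*45 = (-28 + 0)*45 = -28*45 = -1260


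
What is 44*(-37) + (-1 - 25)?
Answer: -1654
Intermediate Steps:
44*(-37) + (-1 - 25) = -1628 - 26 = -1654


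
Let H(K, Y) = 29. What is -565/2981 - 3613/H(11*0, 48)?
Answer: -10786738/86449 ≈ -124.78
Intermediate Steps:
-565/2981 - 3613/H(11*0, 48) = -565/2981 - 3613/29 = -10786738/86449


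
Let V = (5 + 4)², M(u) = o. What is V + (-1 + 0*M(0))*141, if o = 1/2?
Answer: -60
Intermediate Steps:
o = ½ (o = 1*(½) = ½ ≈ 0.50000)
M(u) = ½
V = 81 (V = 9² = 81)
V + (-1 + 0*M(0))*141 = 81 + (-1 + 0*(½))*141 = 81 + (-1 + 0)*141 = 81 - 1*141 = 81 - 141 = -60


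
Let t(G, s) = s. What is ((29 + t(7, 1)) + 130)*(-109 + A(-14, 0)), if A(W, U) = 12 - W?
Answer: -13280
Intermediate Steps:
((29 + t(7, 1)) + 130)*(-109 + A(-14, 0)) = ((29 + 1) + 130)*(-109 + (12 - 1*(-14))) = (30 + 130)*(-109 + (12 + 14)) = 160*(-109 + 26) = 160*(-83) = -13280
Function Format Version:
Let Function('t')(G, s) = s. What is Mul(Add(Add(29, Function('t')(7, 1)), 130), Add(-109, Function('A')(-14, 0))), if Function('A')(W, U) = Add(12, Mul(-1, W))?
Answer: -13280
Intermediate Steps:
Mul(Add(Add(29, Function('t')(7, 1)), 130), Add(-109, Function('A')(-14, 0))) = Mul(Add(Add(29, 1), 130), Add(-109, Add(12, Mul(-1, -14)))) = Mul(Add(30, 130), Add(-109, Add(12, 14))) = Mul(160, Add(-109, 26)) = Mul(160, -83) = -13280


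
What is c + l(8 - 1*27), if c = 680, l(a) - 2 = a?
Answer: 663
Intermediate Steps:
l(a) = 2 + a
c + l(8 - 1*27) = 680 + (2 + (8 - 1*27)) = 680 + (2 + (8 - 27)) = 680 + (2 - 19) = 680 - 17 = 663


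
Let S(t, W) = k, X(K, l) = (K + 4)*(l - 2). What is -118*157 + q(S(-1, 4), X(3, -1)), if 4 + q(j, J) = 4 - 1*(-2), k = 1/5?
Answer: -18524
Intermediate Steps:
X(K, l) = (-2 + l)*(4 + K) (X(K, l) = (4 + K)*(-2 + l) = (-2 + l)*(4 + K))
k = 1/5 ≈ 0.20000
S(t, W) = 1/5
q(j, J) = 2 (q(j, J) = -4 + (4 - 1*(-2)) = -4 + (4 + 2) = -4 + 6 = 2)
-118*157 + q(S(-1, 4), X(3, -1)) = -118*157 + 2 = -18526 + 2 = -18524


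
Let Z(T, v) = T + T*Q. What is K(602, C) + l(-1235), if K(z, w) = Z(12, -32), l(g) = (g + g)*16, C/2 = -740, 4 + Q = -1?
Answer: -39568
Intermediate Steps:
Q = -5 (Q = -4 - 1 = -5)
C = -1480 (C = 2*(-740) = -1480)
l(g) = 32*g (l(g) = (2*g)*16 = 32*g)
Z(T, v) = -4*T (Z(T, v) = T + T*(-5) = T - 5*T = -4*T)
K(z, w) = -48 (K(z, w) = -4*12 = -48)
K(602, C) + l(-1235) = -48 + 32*(-1235) = -48 - 39520 = -39568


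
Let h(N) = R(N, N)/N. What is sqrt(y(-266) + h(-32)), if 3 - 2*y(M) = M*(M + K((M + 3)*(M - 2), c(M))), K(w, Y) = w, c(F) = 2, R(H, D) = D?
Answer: sqrt(37355986)/2 ≈ 3056.0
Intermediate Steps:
y(M) = 3/2 - M*(M + (-2 + M)*(3 + M))/2 (y(M) = 3/2 - M*(M + (M + 3)*(M - 2))/2 = 3/2 - M*(M + (3 + M)*(-2 + M))/2 = 3/2 - M*(M + (-2 + M)*(3 + M))/2)
h(N) = 1 (h(N) = N/N = 1)
sqrt(y(-266) + h(-32)) = sqrt((3/2 - 1/2*(-266)**2 - 1/2*(-266)*(-6 - 266 + (-266)**2)) + 1) = sqrt((3/2 - 1/2*70756 - 1/2*(-266)*(-6 - 266 + 70756)) + 1) = sqrt((3/2 - 35378 - 1/2*(-266)*70484) + 1) = sqrt((3/2 - 35378 + 9374372) + 1) = sqrt(18677991/2 + 1) = sqrt(18677993/2) = sqrt(37355986)/2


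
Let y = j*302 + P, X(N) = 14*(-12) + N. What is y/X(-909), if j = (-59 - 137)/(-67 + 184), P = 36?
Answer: 54980/126009 ≈ 0.43632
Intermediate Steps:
j = -196/117 ≈ -1.6752
X(N) = -168 + N
y = -54980/117 (y = -196/117*302 + 36 = -59192/117 + 36 = -54980/117 ≈ -469.91)
y/X(-909) = -54980/(117*(-168 - 909)) = -54980/117/(-1077) = -54980/117*(-1/1077) = 54980/126009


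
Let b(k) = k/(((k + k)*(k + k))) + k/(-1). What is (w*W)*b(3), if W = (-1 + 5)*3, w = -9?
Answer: 315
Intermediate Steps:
b(k) = -k + 1/(4*k) (b(k) = k/(((2*k)*(2*k))) + k*(-1) = k/((4*k²)) - k = k*(1/(4*k²)) - k = 1/(4*k) - k = -k + 1/(4*k))
W = 12 (W = 4*3 = 12)
(w*W)*b(3) = (-9*12)*(-1*3 + (¼)/3) = -108*(-3 + (¼)*(⅓)) = -108*(-3 + 1/12) = -108*(-35/12) = 315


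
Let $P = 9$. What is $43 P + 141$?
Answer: $528$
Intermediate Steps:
$43 P + 141 = 43 \cdot 9 + 141 = 387 + 141 = 528$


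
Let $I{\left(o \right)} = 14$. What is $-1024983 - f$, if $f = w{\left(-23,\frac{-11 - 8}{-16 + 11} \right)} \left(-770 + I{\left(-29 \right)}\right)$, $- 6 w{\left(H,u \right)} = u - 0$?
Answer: $- \frac{5127309}{5} \approx -1.0255 \cdot 10^{6}$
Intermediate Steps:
$w{\left(H,u \right)} = - \frac{u}{6}$ ($w{\left(H,u \right)} = - \frac{u - 0}{6} = - \frac{u + 0}{6} = - \frac{u}{6}$)
$f = \frac{2394}{5}$ ($f = - \frac{\left(-11 - 8\right) \frac{1}{-16 + 11}}{6} \left(-770 + 14\right) = - \frac{\left(-19\right) \frac{1}{-5}}{6} \left(-756\right) = - \frac{\left(-19\right) \left(- \frac{1}{5}\right)}{6} \left(-756\right) = \left(- \frac{1}{6}\right) \frac{19}{5} \left(-756\right) = \left(- \frac{19}{30}\right) \left(-756\right) = \frac{2394}{5} \approx 478.8$)
$-1024983 - f = -1024983 - \frac{2394}{5} = - \frac{5127309}{5}$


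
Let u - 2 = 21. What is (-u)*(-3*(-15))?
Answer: -1035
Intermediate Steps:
u = 23 (u = 2 + 21 = 23)
(-u)*(-3*(-15)) = (-1*23)*(-3*(-15)) = -23*45 = -1035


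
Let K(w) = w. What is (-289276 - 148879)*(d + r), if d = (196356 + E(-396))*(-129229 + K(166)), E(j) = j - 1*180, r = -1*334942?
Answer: 11071427202723710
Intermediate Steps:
r = -334942
E(j) = -180 + j (E(j) = j - 180 = -180 + j)
d = -25267954140 (d = (196356 + (-180 - 396))*(-129229 + 166) = (196356 - 576)*(-129063) = 195780*(-129063) = -25267954140)
(-289276 - 148879)*(d + r) = (-289276 - 148879)*(-25267954140 - 334942) = -438155*(-25268289082) = 11071427202723710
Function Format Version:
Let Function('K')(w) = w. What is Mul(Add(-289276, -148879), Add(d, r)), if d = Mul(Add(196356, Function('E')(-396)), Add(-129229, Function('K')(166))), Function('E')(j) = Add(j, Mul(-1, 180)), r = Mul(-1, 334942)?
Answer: 11071427202723710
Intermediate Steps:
r = -334942
Function('E')(j) = Add(-180, j) (Function('E')(j) = Add(j, -180) = Add(-180, j))
d = -25267954140 (d = Mul(Add(196356, Add(-180, -396)), Add(-129229, 166)) = Mul(Add(196356, -576), -129063) = Mul(195780, -129063) = -25267954140)
Mul(Add(-289276, -148879), Add(d, r)) = Mul(Add(-289276, -148879), Add(-25267954140, -334942)) = Mul(-438155, -25268289082) = 11071427202723710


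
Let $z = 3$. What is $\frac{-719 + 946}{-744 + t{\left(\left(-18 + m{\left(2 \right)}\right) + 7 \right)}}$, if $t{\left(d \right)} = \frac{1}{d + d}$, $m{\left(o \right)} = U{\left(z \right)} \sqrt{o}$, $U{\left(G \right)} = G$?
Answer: $- \frac{69586850}{228089569} + \frac{1362 \sqrt{2}}{228089569} \approx -0.30508$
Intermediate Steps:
$m{\left(o \right)} = 3 \sqrt{o}$
$t{\left(d \right)} = \frac{1}{2 d}$
$\frac{-719 + 946}{-744 + t{\left(\left(-18 + m{\left(2 \right)}\right) + 7 \right)}} = \frac{-719 + 946}{-744 + \frac{1}{2 \left(\left(-18 + 3 \sqrt{2}\right) + 7\right)}} = \frac{227}{-744 + \frac{1}{2 \left(-11 + 3 \sqrt{2}\right)}}$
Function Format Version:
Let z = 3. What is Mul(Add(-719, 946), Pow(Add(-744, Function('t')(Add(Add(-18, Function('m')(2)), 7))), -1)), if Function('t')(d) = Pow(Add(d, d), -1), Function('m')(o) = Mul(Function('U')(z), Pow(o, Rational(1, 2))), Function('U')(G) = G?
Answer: Add(Rational(-69586850, 228089569), Mul(Rational(1362, 228089569), Pow(2, Rational(1, 2)))) ≈ -0.30508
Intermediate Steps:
Function('m')(o) = Mul(3, Pow(o, Rational(1, 2)))
Function('t')(d) = Mul(Rational(1, 2), Pow(d, -1)) (Function('t')(d) = Pow(Mul(2, d), -1) = Mul(Rational(1, 2), Pow(d, -1)))
Mul(Add(-719, 946), Pow(Add(-744, Function('t')(Add(Add(-18, Function('m')(2)), 7))), -1)) = Mul(Add(-719, 946), Pow(Add(-744, Mul(Rational(1, 2), Pow(Add(Add(-18, Mul(3, Pow(2, Rational(1, 2)))), 7), -1))), -1)) = Mul(227, Pow(Add(-744, Mul(Rational(1, 2), Pow(Add(-11, Mul(3, Pow(2, Rational(1, 2)))), -1))), -1))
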